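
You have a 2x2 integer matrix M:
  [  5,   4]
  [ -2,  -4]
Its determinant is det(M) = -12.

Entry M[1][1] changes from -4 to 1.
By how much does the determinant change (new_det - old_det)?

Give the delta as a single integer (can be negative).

Answer: 25

Derivation:
Cofactor C_11 = 5
Entry delta = 1 - -4 = 5
Det delta = entry_delta * cofactor = 5 * 5 = 25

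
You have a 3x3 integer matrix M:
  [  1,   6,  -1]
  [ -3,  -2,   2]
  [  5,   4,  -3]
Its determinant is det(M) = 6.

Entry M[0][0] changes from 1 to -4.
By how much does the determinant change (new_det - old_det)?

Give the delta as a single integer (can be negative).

Answer: 10

Derivation:
Cofactor C_00 = -2
Entry delta = -4 - 1 = -5
Det delta = entry_delta * cofactor = -5 * -2 = 10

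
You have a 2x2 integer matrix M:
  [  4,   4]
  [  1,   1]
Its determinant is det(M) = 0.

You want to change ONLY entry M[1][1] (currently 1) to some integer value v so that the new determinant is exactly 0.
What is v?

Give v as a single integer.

Answer: 1

Derivation:
det is linear in entry M[1][1]: det = old_det + (v - 1) * C_11
Cofactor C_11 = 4
Want det = 0: 0 + (v - 1) * 4 = 0
  (v - 1) = 0 / 4 = 0
  v = 1 + (0) = 1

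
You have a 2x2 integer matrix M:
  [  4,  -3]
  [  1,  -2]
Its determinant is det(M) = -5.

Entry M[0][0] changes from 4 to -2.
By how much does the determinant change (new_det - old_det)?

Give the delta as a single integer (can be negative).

Answer: 12

Derivation:
Cofactor C_00 = -2
Entry delta = -2 - 4 = -6
Det delta = entry_delta * cofactor = -6 * -2 = 12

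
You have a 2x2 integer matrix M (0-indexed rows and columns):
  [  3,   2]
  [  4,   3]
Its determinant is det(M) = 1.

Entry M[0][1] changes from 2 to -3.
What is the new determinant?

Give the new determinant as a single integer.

Answer: 21

Derivation:
det is linear in row 0: changing M[0][1] by delta changes det by delta * cofactor(0,1).
Cofactor C_01 = (-1)^(0+1) * minor(0,1) = -4
Entry delta = -3 - 2 = -5
Det delta = -5 * -4 = 20
New det = 1 + 20 = 21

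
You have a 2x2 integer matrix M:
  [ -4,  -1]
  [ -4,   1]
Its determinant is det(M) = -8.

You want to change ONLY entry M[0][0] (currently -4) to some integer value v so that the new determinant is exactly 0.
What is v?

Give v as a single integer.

Answer: 4

Derivation:
det is linear in entry M[0][0]: det = old_det + (v - -4) * C_00
Cofactor C_00 = 1
Want det = 0: -8 + (v - -4) * 1 = 0
  (v - -4) = 8 / 1 = 8
  v = -4 + (8) = 4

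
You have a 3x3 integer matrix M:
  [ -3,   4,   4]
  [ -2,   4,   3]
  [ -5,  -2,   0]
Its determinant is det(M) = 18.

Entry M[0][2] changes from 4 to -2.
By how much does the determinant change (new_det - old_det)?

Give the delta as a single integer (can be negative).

Answer: -144

Derivation:
Cofactor C_02 = 24
Entry delta = -2 - 4 = -6
Det delta = entry_delta * cofactor = -6 * 24 = -144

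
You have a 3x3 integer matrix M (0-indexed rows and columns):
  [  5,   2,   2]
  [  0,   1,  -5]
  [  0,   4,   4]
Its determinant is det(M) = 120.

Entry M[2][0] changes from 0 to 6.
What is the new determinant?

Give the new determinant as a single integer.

Answer: 48

Derivation:
det is linear in row 2: changing M[2][0] by delta changes det by delta * cofactor(2,0).
Cofactor C_20 = (-1)^(2+0) * minor(2,0) = -12
Entry delta = 6 - 0 = 6
Det delta = 6 * -12 = -72
New det = 120 + -72 = 48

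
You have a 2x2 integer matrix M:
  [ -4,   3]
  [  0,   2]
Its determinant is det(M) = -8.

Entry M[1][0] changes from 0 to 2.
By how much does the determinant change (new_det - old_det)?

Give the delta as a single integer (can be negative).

Cofactor C_10 = -3
Entry delta = 2 - 0 = 2
Det delta = entry_delta * cofactor = 2 * -3 = -6

Answer: -6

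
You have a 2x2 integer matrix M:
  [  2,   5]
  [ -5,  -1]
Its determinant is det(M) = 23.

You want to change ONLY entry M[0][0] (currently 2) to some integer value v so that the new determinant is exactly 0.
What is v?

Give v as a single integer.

det is linear in entry M[0][0]: det = old_det + (v - 2) * C_00
Cofactor C_00 = -1
Want det = 0: 23 + (v - 2) * -1 = 0
  (v - 2) = -23 / -1 = 23
  v = 2 + (23) = 25

Answer: 25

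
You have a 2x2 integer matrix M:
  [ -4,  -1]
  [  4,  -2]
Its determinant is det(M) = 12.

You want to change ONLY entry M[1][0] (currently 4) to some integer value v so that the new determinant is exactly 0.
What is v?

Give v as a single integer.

Answer: -8

Derivation:
det is linear in entry M[1][0]: det = old_det + (v - 4) * C_10
Cofactor C_10 = 1
Want det = 0: 12 + (v - 4) * 1 = 0
  (v - 4) = -12 / 1 = -12
  v = 4 + (-12) = -8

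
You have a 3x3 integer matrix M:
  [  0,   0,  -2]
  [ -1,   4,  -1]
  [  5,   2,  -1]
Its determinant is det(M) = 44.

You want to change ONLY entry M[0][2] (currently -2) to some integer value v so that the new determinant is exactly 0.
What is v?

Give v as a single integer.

Answer: 0

Derivation:
det is linear in entry M[0][2]: det = old_det + (v - -2) * C_02
Cofactor C_02 = -22
Want det = 0: 44 + (v - -2) * -22 = 0
  (v - -2) = -44 / -22 = 2
  v = -2 + (2) = 0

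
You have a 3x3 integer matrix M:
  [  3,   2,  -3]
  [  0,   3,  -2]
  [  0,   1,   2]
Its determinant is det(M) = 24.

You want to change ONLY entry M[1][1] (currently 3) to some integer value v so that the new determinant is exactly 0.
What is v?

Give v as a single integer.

det is linear in entry M[1][1]: det = old_det + (v - 3) * C_11
Cofactor C_11 = 6
Want det = 0: 24 + (v - 3) * 6 = 0
  (v - 3) = -24 / 6 = -4
  v = 3 + (-4) = -1

Answer: -1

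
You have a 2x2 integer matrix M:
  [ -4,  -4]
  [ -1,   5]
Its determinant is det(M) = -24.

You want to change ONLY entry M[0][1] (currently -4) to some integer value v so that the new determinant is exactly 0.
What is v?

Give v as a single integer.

det is linear in entry M[0][1]: det = old_det + (v - -4) * C_01
Cofactor C_01 = 1
Want det = 0: -24 + (v - -4) * 1 = 0
  (v - -4) = 24 / 1 = 24
  v = -4 + (24) = 20

Answer: 20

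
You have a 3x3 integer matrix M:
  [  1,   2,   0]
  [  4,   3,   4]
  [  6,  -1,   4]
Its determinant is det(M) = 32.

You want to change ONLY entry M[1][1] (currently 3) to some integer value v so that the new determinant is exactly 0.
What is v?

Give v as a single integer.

det is linear in entry M[1][1]: det = old_det + (v - 3) * C_11
Cofactor C_11 = 4
Want det = 0: 32 + (v - 3) * 4 = 0
  (v - 3) = -32 / 4 = -8
  v = 3 + (-8) = -5

Answer: -5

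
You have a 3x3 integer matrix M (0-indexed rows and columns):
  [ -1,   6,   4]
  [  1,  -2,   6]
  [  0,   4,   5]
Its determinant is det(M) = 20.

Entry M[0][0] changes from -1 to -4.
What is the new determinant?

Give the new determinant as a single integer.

det is linear in row 0: changing M[0][0] by delta changes det by delta * cofactor(0,0).
Cofactor C_00 = (-1)^(0+0) * minor(0,0) = -34
Entry delta = -4 - -1 = -3
Det delta = -3 * -34 = 102
New det = 20 + 102 = 122

Answer: 122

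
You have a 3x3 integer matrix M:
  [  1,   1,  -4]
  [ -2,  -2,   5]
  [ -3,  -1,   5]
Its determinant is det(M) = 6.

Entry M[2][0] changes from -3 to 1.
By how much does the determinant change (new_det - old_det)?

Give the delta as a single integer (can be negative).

Answer: -12

Derivation:
Cofactor C_20 = -3
Entry delta = 1 - -3 = 4
Det delta = entry_delta * cofactor = 4 * -3 = -12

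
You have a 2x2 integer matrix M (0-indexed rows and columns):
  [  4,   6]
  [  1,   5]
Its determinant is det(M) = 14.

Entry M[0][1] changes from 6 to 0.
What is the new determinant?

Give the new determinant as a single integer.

det is linear in row 0: changing M[0][1] by delta changes det by delta * cofactor(0,1).
Cofactor C_01 = (-1)^(0+1) * minor(0,1) = -1
Entry delta = 0 - 6 = -6
Det delta = -6 * -1 = 6
New det = 14 + 6 = 20

Answer: 20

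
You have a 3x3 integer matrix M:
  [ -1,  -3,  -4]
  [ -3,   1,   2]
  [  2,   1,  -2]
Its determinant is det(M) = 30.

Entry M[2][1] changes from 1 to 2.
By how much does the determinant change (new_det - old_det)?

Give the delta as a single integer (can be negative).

Cofactor C_21 = 14
Entry delta = 2 - 1 = 1
Det delta = entry_delta * cofactor = 1 * 14 = 14

Answer: 14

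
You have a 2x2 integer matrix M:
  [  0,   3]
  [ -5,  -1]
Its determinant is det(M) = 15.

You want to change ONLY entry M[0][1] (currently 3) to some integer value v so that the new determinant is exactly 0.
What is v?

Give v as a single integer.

Answer: 0

Derivation:
det is linear in entry M[0][1]: det = old_det + (v - 3) * C_01
Cofactor C_01 = 5
Want det = 0: 15 + (v - 3) * 5 = 0
  (v - 3) = -15 / 5 = -3
  v = 3 + (-3) = 0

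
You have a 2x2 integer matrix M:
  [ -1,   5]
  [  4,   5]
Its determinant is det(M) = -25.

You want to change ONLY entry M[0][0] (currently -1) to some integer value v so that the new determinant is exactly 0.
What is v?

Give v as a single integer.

det is linear in entry M[0][0]: det = old_det + (v - -1) * C_00
Cofactor C_00 = 5
Want det = 0: -25 + (v - -1) * 5 = 0
  (v - -1) = 25 / 5 = 5
  v = -1 + (5) = 4

Answer: 4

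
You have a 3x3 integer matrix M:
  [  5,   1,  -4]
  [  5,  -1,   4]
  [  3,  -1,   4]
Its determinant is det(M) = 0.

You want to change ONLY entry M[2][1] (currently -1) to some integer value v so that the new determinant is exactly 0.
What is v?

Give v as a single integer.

det is linear in entry M[2][1]: det = old_det + (v - -1) * C_21
Cofactor C_21 = -40
Want det = 0: 0 + (v - -1) * -40 = 0
  (v - -1) = 0 / -40 = 0
  v = -1 + (0) = -1

Answer: -1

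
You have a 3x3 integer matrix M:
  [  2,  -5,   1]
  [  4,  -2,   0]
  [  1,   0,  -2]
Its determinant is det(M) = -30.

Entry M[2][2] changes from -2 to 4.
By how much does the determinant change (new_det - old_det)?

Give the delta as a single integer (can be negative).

Answer: 96

Derivation:
Cofactor C_22 = 16
Entry delta = 4 - -2 = 6
Det delta = entry_delta * cofactor = 6 * 16 = 96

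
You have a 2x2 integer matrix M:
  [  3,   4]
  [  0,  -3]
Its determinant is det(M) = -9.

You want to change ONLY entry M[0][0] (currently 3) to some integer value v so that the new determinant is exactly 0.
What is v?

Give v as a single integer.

det is linear in entry M[0][0]: det = old_det + (v - 3) * C_00
Cofactor C_00 = -3
Want det = 0: -9 + (v - 3) * -3 = 0
  (v - 3) = 9 / -3 = -3
  v = 3 + (-3) = 0

Answer: 0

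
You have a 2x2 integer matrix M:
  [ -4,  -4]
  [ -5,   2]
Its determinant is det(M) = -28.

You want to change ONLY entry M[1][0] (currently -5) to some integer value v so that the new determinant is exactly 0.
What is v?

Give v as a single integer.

det is linear in entry M[1][0]: det = old_det + (v - -5) * C_10
Cofactor C_10 = 4
Want det = 0: -28 + (v - -5) * 4 = 0
  (v - -5) = 28 / 4 = 7
  v = -5 + (7) = 2

Answer: 2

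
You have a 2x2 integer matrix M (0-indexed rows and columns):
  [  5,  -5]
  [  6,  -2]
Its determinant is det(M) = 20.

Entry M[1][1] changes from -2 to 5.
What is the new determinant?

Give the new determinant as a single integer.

det is linear in row 1: changing M[1][1] by delta changes det by delta * cofactor(1,1).
Cofactor C_11 = (-1)^(1+1) * minor(1,1) = 5
Entry delta = 5 - -2 = 7
Det delta = 7 * 5 = 35
New det = 20 + 35 = 55

Answer: 55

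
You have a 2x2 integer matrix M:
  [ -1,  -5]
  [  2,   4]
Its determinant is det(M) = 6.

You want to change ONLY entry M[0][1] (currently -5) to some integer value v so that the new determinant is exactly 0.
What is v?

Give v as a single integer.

Answer: -2

Derivation:
det is linear in entry M[0][1]: det = old_det + (v - -5) * C_01
Cofactor C_01 = -2
Want det = 0: 6 + (v - -5) * -2 = 0
  (v - -5) = -6 / -2 = 3
  v = -5 + (3) = -2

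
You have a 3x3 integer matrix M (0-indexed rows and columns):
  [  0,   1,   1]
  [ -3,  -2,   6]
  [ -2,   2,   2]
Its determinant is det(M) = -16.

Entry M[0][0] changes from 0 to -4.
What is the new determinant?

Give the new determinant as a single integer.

Answer: 48

Derivation:
det is linear in row 0: changing M[0][0] by delta changes det by delta * cofactor(0,0).
Cofactor C_00 = (-1)^(0+0) * minor(0,0) = -16
Entry delta = -4 - 0 = -4
Det delta = -4 * -16 = 64
New det = -16 + 64 = 48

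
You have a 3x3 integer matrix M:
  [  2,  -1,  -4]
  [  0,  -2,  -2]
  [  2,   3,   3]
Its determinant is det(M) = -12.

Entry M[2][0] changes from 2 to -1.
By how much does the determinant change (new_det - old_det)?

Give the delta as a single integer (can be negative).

Answer: 18

Derivation:
Cofactor C_20 = -6
Entry delta = -1 - 2 = -3
Det delta = entry_delta * cofactor = -3 * -6 = 18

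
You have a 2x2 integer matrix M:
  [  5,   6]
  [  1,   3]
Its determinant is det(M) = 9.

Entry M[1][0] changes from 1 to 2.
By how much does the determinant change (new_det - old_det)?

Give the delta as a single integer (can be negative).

Cofactor C_10 = -6
Entry delta = 2 - 1 = 1
Det delta = entry_delta * cofactor = 1 * -6 = -6

Answer: -6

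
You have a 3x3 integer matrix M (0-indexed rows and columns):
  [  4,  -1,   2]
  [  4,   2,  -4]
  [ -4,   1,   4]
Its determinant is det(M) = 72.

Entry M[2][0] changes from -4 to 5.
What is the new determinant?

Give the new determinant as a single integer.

Answer: 72

Derivation:
det is linear in row 2: changing M[2][0] by delta changes det by delta * cofactor(2,0).
Cofactor C_20 = (-1)^(2+0) * minor(2,0) = 0
Entry delta = 5 - -4 = 9
Det delta = 9 * 0 = 0
New det = 72 + 0 = 72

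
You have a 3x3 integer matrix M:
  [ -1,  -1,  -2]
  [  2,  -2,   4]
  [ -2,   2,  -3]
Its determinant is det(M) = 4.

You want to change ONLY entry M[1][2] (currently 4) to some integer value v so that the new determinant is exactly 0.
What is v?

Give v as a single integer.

det is linear in entry M[1][2]: det = old_det + (v - 4) * C_12
Cofactor C_12 = 4
Want det = 0: 4 + (v - 4) * 4 = 0
  (v - 4) = -4 / 4 = -1
  v = 4 + (-1) = 3

Answer: 3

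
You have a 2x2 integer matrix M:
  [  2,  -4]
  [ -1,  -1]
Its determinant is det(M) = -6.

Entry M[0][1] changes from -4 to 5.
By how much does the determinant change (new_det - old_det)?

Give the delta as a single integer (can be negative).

Answer: 9

Derivation:
Cofactor C_01 = 1
Entry delta = 5 - -4 = 9
Det delta = entry_delta * cofactor = 9 * 1 = 9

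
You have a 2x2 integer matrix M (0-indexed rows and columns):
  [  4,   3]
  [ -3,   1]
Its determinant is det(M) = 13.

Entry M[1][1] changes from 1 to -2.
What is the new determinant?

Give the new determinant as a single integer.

Answer: 1

Derivation:
det is linear in row 1: changing M[1][1] by delta changes det by delta * cofactor(1,1).
Cofactor C_11 = (-1)^(1+1) * minor(1,1) = 4
Entry delta = -2 - 1 = -3
Det delta = -3 * 4 = -12
New det = 13 + -12 = 1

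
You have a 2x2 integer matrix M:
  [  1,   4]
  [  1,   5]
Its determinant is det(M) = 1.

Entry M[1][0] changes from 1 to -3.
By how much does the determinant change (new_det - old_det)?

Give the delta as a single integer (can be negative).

Answer: 16

Derivation:
Cofactor C_10 = -4
Entry delta = -3 - 1 = -4
Det delta = entry_delta * cofactor = -4 * -4 = 16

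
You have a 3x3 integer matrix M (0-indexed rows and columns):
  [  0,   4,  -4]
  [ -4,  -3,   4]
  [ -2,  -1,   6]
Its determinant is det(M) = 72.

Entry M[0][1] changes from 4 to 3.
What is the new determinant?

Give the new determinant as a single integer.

Answer: 56

Derivation:
det is linear in row 0: changing M[0][1] by delta changes det by delta * cofactor(0,1).
Cofactor C_01 = (-1)^(0+1) * minor(0,1) = 16
Entry delta = 3 - 4 = -1
Det delta = -1 * 16 = -16
New det = 72 + -16 = 56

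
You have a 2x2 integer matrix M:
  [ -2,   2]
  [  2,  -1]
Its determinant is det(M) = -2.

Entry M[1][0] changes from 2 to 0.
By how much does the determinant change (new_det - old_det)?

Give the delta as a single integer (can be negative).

Cofactor C_10 = -2
Entry delta = 0 - 2 = -2
Det delta = entry_delta * cofactor = -2 * -2 = 4

Answer: 4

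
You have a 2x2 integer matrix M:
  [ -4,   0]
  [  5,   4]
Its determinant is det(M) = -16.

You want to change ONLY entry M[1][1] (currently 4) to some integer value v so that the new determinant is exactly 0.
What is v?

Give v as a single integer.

det is linear in entry M[1][1]: det = old_det + (v - 4) * C_11
Cofactor C_11 = -4
Want det = 0: -16 + (v - 4) * -4 = 0
  (v - 4) = 16 / -4 = -4
  v = 4 + (-4) = 0

Answer: 0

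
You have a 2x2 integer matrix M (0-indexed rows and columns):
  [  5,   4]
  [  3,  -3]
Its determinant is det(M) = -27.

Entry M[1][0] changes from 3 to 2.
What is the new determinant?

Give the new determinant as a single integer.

Answer: -23

Derivation:
det is linear in row 1: changing M[1][0] by delta changes det by delta * cofactor(1,0).
Cofactor C_10 = (-1)^(1+0) * minor(1,0) = -4
Entry delta = 2 - 3 = -1
Det delta = -1 * -4 = 4
New det = -27 + 4 = -23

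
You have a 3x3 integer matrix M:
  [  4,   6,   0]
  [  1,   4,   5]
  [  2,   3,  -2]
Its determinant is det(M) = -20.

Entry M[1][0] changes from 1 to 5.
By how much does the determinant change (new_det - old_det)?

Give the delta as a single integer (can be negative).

Answer: 48

Derivation:
Cofactor C_10 = 12
Entry delta = 5 - 1 = 4
Det delta = entry_delta * cofactor = 4 * 12 = 48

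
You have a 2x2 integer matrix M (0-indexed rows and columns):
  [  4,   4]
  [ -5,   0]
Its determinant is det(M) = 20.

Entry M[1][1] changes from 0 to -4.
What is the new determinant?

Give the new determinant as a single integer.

Answer: 4

Derivation:
det is linear in row 1: changing M[1][1] by delta changes det by delta * cofactor(1,1).
Cofactor C_11 = (-1)^(1+1) * minor(1,1) = 4
Entry delta = -4 - 0 = -4
Det delta = -4 * 4 = -16
New det = 20 + -16 = 4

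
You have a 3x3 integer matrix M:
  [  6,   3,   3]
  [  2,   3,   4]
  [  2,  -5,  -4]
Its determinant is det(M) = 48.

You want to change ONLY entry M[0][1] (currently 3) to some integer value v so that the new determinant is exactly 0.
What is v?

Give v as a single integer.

det is linear in entry M[0][1]: det = old_det + (v - 3) * C_01
Cofactor C_01 = 16
Want det = 0: 48 + (v - 3) * 16 = 0
  (v - 3) = -48 / 16 = -3
  v = 3 + (-3) = 0

Answer: 0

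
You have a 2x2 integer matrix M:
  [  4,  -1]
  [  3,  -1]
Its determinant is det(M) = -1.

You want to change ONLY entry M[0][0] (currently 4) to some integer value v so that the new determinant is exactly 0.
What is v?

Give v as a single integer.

Answer: 3

Derivation:
det is linear in entry M[0][0]: det = old_det + (v - 4) * C_00
Cofactor C_00 = -1
Want det = 0: -1 + (v - 4) * -1 = 0
  (v - 4) = 1 / -1 = -1
  v = 4 + (-1) = 3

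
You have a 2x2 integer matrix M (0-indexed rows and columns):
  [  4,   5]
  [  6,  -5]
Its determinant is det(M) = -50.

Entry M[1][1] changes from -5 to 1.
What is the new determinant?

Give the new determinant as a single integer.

Answer: -26

Derivation:
det is linear in row 1: changing M[1][1] by delta changes det by delta * cofactor(1,1).
Cofactor C_11 = (-1)^(1+1) * minor(1,1) = 4
Entry delta = 1 - -5 = 6
Det delta = 6 * 4 = 24
New det = -50 + 24 = -26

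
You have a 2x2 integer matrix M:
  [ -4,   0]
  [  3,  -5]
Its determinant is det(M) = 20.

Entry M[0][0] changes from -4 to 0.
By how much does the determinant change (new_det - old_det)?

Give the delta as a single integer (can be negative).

Answer: -20

Derivation:
Cofactor C_00 = -5
Entry delta = 0 - -4 = 4
Det delta = entry_delta * cofactor = 4 * -5 = -20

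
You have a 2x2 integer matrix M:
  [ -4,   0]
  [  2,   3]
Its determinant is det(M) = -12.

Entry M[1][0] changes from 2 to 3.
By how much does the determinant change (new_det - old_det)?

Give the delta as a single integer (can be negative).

Answer: 0

Derivation:
Cofactor C_10 = 0
Entry delta = 3 - 2 = 1
Det delta = entry_delta * cofactor = 1 * 0 = 0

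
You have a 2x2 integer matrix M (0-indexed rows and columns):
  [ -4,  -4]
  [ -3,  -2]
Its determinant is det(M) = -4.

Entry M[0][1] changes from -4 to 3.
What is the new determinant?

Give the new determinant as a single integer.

Answer: 17

Derivation:
det is linear in row 0: changing M[0][1] by delta changes det by delta * cofactor(0,1).
Cofactor C_01 = (-1)^(0+1) * minor(0,1) = 3
Entry delta = 3 - -4 = 7
Det delta = 7 * 3 = 21
New det = -4 + 21 = 17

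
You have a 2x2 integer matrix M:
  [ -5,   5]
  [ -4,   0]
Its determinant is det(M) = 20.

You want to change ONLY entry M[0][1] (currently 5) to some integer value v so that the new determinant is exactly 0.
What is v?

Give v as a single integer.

Answer: 0

Derivation:
det is linear in entry M[0][1]: det = old_det + (v - 5) * C_01
Cofactor C_01 = 4
Want det = 0: 20 + (v - 5) * 4 = 0
  (v - 5) = -20 / 4 = -5
  v = 5 + (-5) = 0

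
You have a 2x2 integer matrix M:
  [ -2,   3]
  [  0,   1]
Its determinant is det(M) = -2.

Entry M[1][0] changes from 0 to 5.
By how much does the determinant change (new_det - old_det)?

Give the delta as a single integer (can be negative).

Cofactor C_10 = -3
Entry delta = 5 - 0 = 5
Det delta = entry_delta * cofactor = 5 * -3 = -15

Answer: -15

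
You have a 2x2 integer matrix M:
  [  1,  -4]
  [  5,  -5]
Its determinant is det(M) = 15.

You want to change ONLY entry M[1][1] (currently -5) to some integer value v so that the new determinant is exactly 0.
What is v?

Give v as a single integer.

det is linear in entry M[1][1]: det = old_det + (v - -5) * C_11
Cofactor C_11 = 1
Want det = 0: 15 + (v - -5) * 1 = 0
  (v - -5) = -15 / 1 = -15
  v = -5 + (-15) = -20

Answer: -20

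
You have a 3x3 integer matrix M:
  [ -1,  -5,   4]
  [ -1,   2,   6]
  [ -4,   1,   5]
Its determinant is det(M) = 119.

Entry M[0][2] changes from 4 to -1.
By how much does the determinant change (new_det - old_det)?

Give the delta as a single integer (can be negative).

Cofactor C_02 = 7
Entry delta = -1 - 4 = -5
Det delta = entry_delta * cofactor = -5 * 7 = -35

Answer: -35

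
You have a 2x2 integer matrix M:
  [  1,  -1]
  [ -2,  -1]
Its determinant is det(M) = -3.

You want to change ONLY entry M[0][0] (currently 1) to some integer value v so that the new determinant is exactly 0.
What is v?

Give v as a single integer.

det is linear in entry M[0][0]: det = old_det + (v - 1) * C_00
Cofactor C_00 = -1
Want det = 0: -3 + (v - 1) * -1 = 0
  (v - 1) = 3 / -1 = -3
  v = 1 + (-3) = -2

Answer: -2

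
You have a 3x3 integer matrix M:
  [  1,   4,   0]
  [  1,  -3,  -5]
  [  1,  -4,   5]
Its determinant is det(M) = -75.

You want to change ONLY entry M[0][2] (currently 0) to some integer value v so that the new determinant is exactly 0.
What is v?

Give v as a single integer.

Answer: -75

Derivation:
det is linear in entry M[0][2]: det = old_det + (v - 0) * C_02
Cofactor C_02 = -1
Want det = 0: -75 + (v - 0) * -1 = 0
  (v - 0) = 75 / -1 = -75
  v = 0 + (-75) = -75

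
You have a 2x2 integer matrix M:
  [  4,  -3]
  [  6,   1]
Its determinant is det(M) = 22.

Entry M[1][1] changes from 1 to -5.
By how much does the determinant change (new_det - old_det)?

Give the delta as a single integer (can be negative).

Cofactor C_11 = 4
Entry delta = -5 - 1 = -6
Det delta = entry_delta * cofactor = -6 * 4 = -24

Answer: -24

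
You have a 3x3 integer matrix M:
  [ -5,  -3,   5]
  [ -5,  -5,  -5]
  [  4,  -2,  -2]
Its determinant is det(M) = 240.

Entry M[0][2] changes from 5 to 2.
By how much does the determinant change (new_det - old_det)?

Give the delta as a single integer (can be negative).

Cofactor C_02 = 30
Entry delta = 2 - 5 = -3
Det delta = entry_delta * cofactor = -3 * 30 = -90

Answer: -90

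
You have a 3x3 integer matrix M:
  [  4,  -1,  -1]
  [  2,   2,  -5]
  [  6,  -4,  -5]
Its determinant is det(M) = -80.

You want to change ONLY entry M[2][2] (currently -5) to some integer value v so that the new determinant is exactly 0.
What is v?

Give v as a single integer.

det is linear in entry M[2][2]: det = old_det + (v - -5) * C_22
Cofactor C_22 = 10
Want det = 0: -80 + (v - -5) * 10 = 0
  (v - -5) = 80 / 10 = 8
  v = -5 + (8) = 3

Answer: 3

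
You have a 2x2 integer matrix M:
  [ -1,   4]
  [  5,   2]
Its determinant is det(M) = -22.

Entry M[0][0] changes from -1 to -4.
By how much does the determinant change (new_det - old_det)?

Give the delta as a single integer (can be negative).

Cofactor C_00 = 2
Entry delta = -4 - -1 = -3
Det delta = entry_delta * cofactor = -3 * 2 = -6

Answer: -6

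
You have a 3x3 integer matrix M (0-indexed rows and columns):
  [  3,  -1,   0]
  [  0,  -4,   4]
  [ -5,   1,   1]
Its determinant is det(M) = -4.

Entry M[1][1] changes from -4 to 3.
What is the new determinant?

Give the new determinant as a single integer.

Answer: 17

Derivation:
det is linear in row 1: changing M[1][1] by delta changes det by delta * cofactor(1,1).
Cofactor C_11 = (-1)^(1+1) * minor(1,1) = 3
Entry delta = 3 - -4 = 7
Det delta = 7 * 3 = 21
New det = -4 + 21 = 17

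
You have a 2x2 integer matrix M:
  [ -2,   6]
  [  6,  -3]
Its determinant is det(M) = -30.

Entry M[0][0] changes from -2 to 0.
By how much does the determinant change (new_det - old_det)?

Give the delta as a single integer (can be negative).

Answer: -6

Derivation:
Cofactor C_00 = -3
Entry delta = 0 - -2 = 2
Det delta = entry_delta * cofactor = 2 * -3 = -6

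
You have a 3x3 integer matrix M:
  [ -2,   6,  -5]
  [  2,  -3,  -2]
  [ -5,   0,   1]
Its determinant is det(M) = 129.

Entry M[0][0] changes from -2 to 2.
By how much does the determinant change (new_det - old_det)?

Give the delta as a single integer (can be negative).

Cofactor C_00 = -3
Entry delta = 2 - -2 = 4
Det delta = entry_delta * cofactor = 4 * -3 = -12

Answer: -12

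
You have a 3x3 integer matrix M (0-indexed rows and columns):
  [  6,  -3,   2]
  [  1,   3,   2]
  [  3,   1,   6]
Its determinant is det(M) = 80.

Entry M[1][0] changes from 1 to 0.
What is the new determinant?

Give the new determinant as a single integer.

det is linear in row 1: changing M[1][0] by delta changes det by delta * cofactor(1,0).
Cofactor C_10 = (-1)^(1+0) * minor(1,0) = 20
Entry delta = 0 - 1 = -1
Det delta = -1 * 20 = -20
New det = 80 + -20 = 60

Answer: 60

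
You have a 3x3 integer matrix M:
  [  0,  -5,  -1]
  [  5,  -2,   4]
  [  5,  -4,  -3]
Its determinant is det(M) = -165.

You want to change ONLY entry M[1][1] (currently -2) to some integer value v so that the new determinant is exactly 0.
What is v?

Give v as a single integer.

det is linear in entry M[1][1]: det = old_det + (v - -2) * C_11
Cofactor C_11 = 5
Want det = 0: -165 + (v - -2) * 5 = 0
  (v - -2) = 165 / 5 = 33
  v = -2 + (33) = 31

Answer: 31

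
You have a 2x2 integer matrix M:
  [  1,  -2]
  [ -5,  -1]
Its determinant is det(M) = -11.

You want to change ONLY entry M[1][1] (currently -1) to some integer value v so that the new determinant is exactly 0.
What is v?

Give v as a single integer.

det is linear in entry M[1][1]: det = old_det + (v - -1) * C_11
Cofactor C_11 = 1
Want det = 0: -11 + (v - -1) * 1 = 0
  (v - -1) = 11 / 1 = 11
  v = -1 + (11) = 10

Answer: 10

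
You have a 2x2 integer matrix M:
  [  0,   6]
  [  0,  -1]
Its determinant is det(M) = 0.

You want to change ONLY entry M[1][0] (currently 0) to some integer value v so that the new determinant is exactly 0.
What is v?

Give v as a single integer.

det is linear in entry M[1][0]: det = old_det + (v - 0) * C_10
Cofactor C_10 = -6
Want det = 0: 0 + (v - 0) * -6 = 0
  (v - 0) = 0 / -6 = 0
  v = 0 + (0) = 0

Answer: 0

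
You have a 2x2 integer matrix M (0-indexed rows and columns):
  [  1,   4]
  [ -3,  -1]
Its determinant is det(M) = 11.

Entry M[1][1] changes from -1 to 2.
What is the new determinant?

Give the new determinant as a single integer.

det is linear in row 1: changing M[1][1] by delta changes det by delta * cofactor(1,1).
Cofactor C_11 = (-1)^(1+1) * minor(1,1) = 1
Entry delta = 2 - -1 = 3
Det delta = 3 * 1 = 3
New det = 11 + 3 = 14

Answer: 14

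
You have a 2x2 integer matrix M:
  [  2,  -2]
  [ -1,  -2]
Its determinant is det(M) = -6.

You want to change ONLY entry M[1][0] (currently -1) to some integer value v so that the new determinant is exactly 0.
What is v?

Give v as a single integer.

Answer: 2

Derivation:
det is linear in entry M[1][0]: det = old_det + (v - -1) * C_10
Cofactor C_10 = 2
Want det = 0: -6 + (v - -1) * 2 = 0
  (v - -1) = 6 / 2 = 3
  v = -1 + (3) = 2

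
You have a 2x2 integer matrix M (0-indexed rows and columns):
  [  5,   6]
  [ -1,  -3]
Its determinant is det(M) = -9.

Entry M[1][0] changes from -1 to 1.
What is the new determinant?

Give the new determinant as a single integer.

Answer: -21

Derivation:
det is linear in row 1: changing M[1][0] by delta changes det by delta * cofactor(1,0).
Cofactor C_10 = (-1)^(1+0) * minor(1,0) = -6
Entry delta = 1 - -1 = 2
Det delta = 2 * -6 = -12
New det = -9 + -12 = -21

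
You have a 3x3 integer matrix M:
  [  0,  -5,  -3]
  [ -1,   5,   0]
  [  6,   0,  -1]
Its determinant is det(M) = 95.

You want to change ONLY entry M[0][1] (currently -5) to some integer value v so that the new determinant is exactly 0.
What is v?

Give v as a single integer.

Answer: 90

Derivation:
det is linear in entry M[0][1]: det = old_det + (v - -5) * C_01
Cofactor C_01 = -1
Want det = 0: 95 + (v - -5) * -1 = 0
  (v - -5) = -95 / -1 = 95
  v = -5 + (95) = 90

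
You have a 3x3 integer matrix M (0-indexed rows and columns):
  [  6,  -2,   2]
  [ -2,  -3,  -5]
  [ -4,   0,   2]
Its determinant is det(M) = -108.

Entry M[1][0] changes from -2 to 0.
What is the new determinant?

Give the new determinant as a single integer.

det is linear in row 1: changing M[1][0] by delta changes det by delta * cofactor(1,0).
Cofactor C_10 = (-1)^(1+0) * minor(1,0) = 4
Entry delta = 0 - -2 = 2
Det delta = 2 * 4 = 8
New det = -108 + 8 = -100

Answer: -100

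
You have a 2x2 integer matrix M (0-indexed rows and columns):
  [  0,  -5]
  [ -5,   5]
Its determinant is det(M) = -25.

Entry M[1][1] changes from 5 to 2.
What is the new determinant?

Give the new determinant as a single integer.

det is linear in row 1: changing M[1][1] by delta changes det by delta * cofactor(1,1).
Cofactor C_11 = (-1)^(1+1) * minor(1,1) = 0
Entry delta = 2 - 5 = -3
Det delta = -3 * 0 = 0
New det = -25 + 0 = -25

Answer: -25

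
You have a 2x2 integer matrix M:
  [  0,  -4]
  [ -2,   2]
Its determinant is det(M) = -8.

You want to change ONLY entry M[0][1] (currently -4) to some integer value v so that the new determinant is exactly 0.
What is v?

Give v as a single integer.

Answer: 0

Derivation:
det is linear in entry M[0][1]: det = old_det + (v - -4) * C_01
Cofactor C_01 = 2
Want det = 0: -8 + (v - -4) * 2 = 0
  (v - -4) = 8 / 2 = 4
  v = -4 + (4) = 0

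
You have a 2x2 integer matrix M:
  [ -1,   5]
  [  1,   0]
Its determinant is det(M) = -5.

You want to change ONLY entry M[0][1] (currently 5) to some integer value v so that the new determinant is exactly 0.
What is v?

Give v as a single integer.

Answer: 0

Derivation:
det is linear in entry M[0][1]: det = old_det + (v - 5) * C_01
Cofactor C_01 = -1
Want det = 0: -5 + (v - 5) * -1 = 0
  (v - 5) = 5 / -1 = -5
  v = 5 + (-5) = 0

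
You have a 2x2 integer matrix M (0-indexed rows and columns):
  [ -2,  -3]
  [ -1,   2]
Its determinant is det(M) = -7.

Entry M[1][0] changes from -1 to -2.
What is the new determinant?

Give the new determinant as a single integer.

det is linear in row 1: changing M[1][0] by delta changes det by delta * cofactor(1,0).
Cofactor C_10 = (-1)^(1+0) * minor(1,0) = 3
Entry delta = -2 - -1 = -1
Det delta = -1 * 3 = -3
New det = -7 + -3 = -10

Answer: -10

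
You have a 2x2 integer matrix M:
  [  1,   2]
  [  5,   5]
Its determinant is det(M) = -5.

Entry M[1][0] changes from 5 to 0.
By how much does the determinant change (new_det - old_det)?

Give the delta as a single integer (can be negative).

Answer: 10

Derivation:
Cofactor C_10 = -2
Entry delta = 0 - 5 = -5
Det delta = entry_delta * cofactor = -5 * -2 = 10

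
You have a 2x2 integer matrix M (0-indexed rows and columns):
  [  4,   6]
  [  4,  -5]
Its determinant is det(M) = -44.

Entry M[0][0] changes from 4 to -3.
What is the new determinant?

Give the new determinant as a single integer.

det is linear in row 0: changing M[0][0] by delta changes det by delta * cofactor(0,0).
Cofactor C_00 = (-1)^(0+0) * minor(0,0) = -5
Entry delta = -3 - 4 = -7
Det delta = -7 * -5 = 35
New det = -44 + 35 = -9

Answer: -9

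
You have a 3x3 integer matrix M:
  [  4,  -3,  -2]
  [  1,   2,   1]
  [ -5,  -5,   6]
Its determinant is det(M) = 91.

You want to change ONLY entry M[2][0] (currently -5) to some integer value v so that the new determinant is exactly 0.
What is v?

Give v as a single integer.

Answer: -96

Derivation:
det is linear in entry M[2][0]: det = old_det + (v - -5) * C_20
Cofactor C_20 = 1
Want det = 0: 91 + (v - -5) * 1 = 0
  (v - -5) = -91 / 1 = -91
  v = -5 + (-91) = -96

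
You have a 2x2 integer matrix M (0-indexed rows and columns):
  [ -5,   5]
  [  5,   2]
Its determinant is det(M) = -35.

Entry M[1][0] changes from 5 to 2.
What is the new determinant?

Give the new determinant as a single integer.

det is linear in row 1: changing M[1][0] by delta changes det by delta * cofactor(1,0).
Cofactor C_10 = (-1)^(1+0) * minor(1,0) = -5
Entry delta = 2 - 5 = -3
Det delta = -3 * -5 = 15
New det = -35 + 15 = -20

Answer: -20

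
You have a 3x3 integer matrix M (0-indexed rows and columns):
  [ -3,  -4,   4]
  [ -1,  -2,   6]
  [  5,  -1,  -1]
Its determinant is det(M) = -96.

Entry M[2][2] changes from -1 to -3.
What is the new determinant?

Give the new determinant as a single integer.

det is linear in row 2: changing M[2][2] by delta changes det by delta * cofactor(2,2).
Cofactor C_22 = (-1)^(2+2) * minor(2,2) = 2
Entry delta = -3 - -1 = -2
Det delta = -2 * 2 = -4
New det = -96 + -4 = -100

Answer: -100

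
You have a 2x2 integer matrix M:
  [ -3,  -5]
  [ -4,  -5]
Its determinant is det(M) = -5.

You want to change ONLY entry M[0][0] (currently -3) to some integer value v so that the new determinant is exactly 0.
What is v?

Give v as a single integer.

Answer: -4

Derivation:
det is linear in entry M[0][0]: det = old_det + (v - -3) * C_00
Cofactor C_00 = -5
Want det = 0: -5 + (v - -3) * -5 = 0
  (v - -3) = 5 / -5 = -1
  v = -3 + (-1) = -4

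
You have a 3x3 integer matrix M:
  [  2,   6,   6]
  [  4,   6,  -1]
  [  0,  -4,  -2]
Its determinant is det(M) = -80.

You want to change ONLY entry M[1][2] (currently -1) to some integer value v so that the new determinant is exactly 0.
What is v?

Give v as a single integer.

Answer: 9

Derivation:
det is linear in entry M[1][2]: det = old_det + (v - -1) * C_12
Cofactor C_12 = 8
Want det = 0: -80 + (v - -1) * 8 = 0
  (v - -1) = 80 / 8 = 10
  v = -1 + (10) = 9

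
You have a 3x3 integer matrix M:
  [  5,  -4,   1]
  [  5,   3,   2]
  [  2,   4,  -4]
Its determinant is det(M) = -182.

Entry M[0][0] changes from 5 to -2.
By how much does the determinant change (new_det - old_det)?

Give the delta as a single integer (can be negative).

Cofactor C_00 = -20
Entry delta = -2 - 5 = -7
Det delta = entry_delta * cofactor = -7 * -20 = 140

Answer: 140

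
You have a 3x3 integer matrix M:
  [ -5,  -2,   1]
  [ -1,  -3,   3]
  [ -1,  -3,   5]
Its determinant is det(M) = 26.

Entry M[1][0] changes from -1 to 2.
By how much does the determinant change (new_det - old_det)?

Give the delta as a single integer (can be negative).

Answer: 21

Derivation:
Cofactor C_10 = 7
Entry delta = 2 - -1 = 3
Det delta = entry_delta * cofactor = 3 * 7 = 21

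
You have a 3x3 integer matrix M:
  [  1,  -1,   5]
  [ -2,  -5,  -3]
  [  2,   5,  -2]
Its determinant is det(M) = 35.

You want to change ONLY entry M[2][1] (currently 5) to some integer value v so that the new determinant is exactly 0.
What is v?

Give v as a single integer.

det is linear in entry M[2][1]: det = old_det + (v - 5) * C_21
Cofactor C_21 = -7
Want det = 0: 35 + (v - 5) * -7 = 0
  (v - 5) = -35 / -7 = 5
  v = 5 + (5) = 10

Answer: 10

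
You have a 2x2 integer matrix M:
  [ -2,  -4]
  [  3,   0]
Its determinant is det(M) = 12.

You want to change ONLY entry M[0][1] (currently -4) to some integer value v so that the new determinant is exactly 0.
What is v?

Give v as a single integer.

det is linear in entry M[0][1]: det = old_det + (v - -4) * C_01
Cofactor C_01 = -3
Want det = 0: 12 + (v - -4) * -3 = 0
  (v - -4) = -12 / -3 = 4
  v = -4 + (4) = 0

Answer: 0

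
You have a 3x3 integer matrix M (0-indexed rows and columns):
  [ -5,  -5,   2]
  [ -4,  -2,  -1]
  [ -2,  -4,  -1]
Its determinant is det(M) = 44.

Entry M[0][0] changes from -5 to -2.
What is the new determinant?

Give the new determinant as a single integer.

det is linear in row 0: changing M[0][0] by delta changes det by delta * cofactor(0,0).
Cofactor C_00 = (-1)^(0+0) * minor(0,0) = -2
Entry delta = -2 - -5 = 3
Det delta = 3 * -2 = -6
New det = 44 + -6 = 38

Answer: 38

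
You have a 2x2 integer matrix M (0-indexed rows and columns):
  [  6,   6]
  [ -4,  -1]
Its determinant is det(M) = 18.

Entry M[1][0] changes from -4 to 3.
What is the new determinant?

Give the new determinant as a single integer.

det is linear in row 1: changing M[1][0] by delta changes det by delta * cofactor(1,0).
Cofactor C_10 = (-1)^(1+0) * minor(1,0) = -6
Entry delta = 3 - -4 = 7
Det delta = 7 * -6 = -42
New det = 18 + -42 = -24

Answer: -24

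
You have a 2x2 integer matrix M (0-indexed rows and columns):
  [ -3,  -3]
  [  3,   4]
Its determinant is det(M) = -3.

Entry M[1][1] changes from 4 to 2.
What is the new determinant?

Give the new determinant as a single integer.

Answer: 3

Derivation:
det is linear in row 1: changing M[1][1] by delta changes det by delta * cofactor(1,1).
Cofactor C_11 = (-1)^(1+1) * minor(1,1) = -3
Entry delta = 2 - 4 = -2
Det delta = -2 * -3 = 6
New det = -3 + 6 = 3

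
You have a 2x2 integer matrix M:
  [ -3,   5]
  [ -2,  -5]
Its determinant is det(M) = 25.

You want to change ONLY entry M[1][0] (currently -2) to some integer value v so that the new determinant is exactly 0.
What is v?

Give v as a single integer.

det is linear in entry M[1][0]: det = old_det + (v - -2) * C_10
Cofactor C_10 = -5
Want det = 0: 25 + (v - -2) * -5 = 0
  (v - -2) = -25 / -5 = 5
  v = -2 + (5) = 3

Answer: 3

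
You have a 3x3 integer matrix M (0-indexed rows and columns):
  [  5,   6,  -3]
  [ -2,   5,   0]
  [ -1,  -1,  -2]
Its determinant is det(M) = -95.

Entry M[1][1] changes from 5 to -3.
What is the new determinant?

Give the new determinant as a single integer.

Answer: 9

Derivation:
det is linear in row 1: changing M[1][1] by delta changes det by delta * cofactor(1,1).
Cofactor C_11 = (-1)^(1+1) * minor(1,1) = -13
Entry delta = -3 - 5 = -8
Det delta = -8 * -13 = 104
New det = -95 + 104 = 9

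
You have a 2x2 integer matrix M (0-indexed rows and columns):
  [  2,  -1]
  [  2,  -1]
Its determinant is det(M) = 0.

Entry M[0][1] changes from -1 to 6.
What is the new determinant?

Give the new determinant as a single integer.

Answer: -14

Derivation:
det is linear in row 0: changing M[0][1] by delta changes det by delta * cofactor(0,1).
Cofactor C_01 = (-1)^(0+1) * minor(0,1) = -2
Entry delta = 6 - -1 = 7
Det delta = 7 * -2 = -14
New det = 0 + -14 = -14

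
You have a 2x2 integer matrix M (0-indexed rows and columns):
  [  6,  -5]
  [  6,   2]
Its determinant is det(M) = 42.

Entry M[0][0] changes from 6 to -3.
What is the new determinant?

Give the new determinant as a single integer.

det is linear in row 0: changing M[0][0] by delta changes det by delta * cofactor(0,0).
Cofactor C_00 = (-1)^(0+0) * minor(0,0) = 2
Entry delta = -3 - 6 = -9
Det delta = -9 * 2 = -18
New det = 42 + -18 = 24

Answer: 24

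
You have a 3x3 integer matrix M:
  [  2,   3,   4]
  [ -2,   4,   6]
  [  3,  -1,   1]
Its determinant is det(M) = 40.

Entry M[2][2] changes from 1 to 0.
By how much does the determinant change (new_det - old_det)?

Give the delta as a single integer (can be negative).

Answer: -14

Derivation:
Cofactor C_22 = 14
Entry delta = 0 - 1 = -1
Det delta = entry_delta * cofactor = -1 * 14 = -14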